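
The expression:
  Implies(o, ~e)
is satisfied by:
  {e: False, o: False}
  {o: True, e: False}
  {e: True, o: False}


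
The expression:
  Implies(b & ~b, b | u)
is always true.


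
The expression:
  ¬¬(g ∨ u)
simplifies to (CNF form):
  g ∨ u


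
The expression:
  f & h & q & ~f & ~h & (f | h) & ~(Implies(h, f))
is never true.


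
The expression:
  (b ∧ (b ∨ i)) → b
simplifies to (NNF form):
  True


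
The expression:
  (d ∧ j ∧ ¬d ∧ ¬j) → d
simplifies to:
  True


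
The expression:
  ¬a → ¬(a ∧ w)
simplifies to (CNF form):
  True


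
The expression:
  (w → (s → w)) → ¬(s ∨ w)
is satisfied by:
  {w: False, s: False}


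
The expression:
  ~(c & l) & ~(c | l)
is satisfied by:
  {l: False, c: False}


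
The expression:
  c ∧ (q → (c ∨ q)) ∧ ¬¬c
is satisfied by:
  {c: True}


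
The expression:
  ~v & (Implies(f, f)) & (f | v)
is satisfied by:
  {f: True, v: False}


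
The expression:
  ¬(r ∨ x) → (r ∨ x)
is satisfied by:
  {r: True, x: True}
  {r: True, x: False}
  {x: True, r: False}


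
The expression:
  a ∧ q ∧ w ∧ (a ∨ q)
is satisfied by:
  {a: True, w: True, q: True}


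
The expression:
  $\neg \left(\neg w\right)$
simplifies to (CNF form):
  $w$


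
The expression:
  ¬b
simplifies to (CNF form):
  ¬b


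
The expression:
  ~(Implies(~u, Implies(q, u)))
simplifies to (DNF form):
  q & ~u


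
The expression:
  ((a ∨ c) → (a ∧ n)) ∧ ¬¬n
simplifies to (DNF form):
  (a ∧ n) ∨ (n ∧ ¬c)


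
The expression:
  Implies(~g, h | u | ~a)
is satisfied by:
  {u: True, g: True, h: True, a: False}
  {u: True, g: True, h: False, a: False}
  {u: True, h: True, g: False, a: False}
  {u: True, h: False, g: False, a: False}
  {g: True, h: True, u: False, a: False}
  {g: True, u: False, h: False, a: False}
  {g: False, h: True, u: False, a: False}
  {g: False, u: False, h: False, a: False}
  {u: True, a: True, g: True, h: True}
  {u: True, a: True, g: True, h: False}
  {u: True, a: True, h: True, g: False}
  {u: True, a: True, h: False, g: False}
  {a: True, g: True, h: True, u: False}
  {a: True, g: True, h: False, u: False}
  {a: True, h: True, g: False, u: False}


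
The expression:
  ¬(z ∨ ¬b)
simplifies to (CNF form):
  b ∧ ¬z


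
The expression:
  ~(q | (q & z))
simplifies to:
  ~q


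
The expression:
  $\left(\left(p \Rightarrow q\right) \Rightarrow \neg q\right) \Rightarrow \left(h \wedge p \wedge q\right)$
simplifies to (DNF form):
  $q$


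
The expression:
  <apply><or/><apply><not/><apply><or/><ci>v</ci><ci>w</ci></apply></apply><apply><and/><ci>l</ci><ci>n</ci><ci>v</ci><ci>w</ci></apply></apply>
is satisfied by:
  {l: True, n: True, w: False, v: False}
  {l: True, n: False, w: False, v: False}
  {n: True, v: False, l: False, w: False}
  {v: False, n: False, l: False, w: False}
  {v: True, w: True, l: True, n: True}


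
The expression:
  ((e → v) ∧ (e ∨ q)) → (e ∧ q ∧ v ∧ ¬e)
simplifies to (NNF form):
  (e ∧ ¬v) ∨ (¬e ∧ ¬q)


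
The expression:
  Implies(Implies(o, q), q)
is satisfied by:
  {q: True, o: True}
  {q: True, o: False}
  {o: True, q: False}


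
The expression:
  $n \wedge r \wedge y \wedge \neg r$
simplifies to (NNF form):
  $\text{False}$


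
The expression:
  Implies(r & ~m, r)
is always true.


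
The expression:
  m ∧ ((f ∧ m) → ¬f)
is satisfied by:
  {m: True, f: False}


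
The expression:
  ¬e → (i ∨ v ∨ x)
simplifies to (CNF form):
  e ∨ i ∨ v ∨ x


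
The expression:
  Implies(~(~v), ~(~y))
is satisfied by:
  {y: True, v: False}
  {v: False, y: False}
  {v: True, y: True}


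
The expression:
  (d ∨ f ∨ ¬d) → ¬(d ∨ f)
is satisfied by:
  {d: False, f: False}


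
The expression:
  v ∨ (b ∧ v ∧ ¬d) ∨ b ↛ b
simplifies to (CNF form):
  v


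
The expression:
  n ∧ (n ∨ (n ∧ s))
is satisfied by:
  {n: True}


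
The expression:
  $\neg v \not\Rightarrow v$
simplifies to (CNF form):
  $\neg v$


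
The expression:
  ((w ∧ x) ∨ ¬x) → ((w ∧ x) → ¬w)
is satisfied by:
  {w: False, x: False}
  {x: True, w: False}
  {w: True, x: False}


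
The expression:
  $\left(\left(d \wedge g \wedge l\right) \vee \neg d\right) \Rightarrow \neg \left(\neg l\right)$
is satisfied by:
  {d: True, l: True}
  {d: True, l: False}
  {l: True, d: False}


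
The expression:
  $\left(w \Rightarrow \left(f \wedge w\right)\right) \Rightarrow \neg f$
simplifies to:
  $\neg f$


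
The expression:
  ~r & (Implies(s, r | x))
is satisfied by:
  {x: True, r: False, s: False}
  {r: False, s: False, x: False}
  {x: True, s: True, r: False}


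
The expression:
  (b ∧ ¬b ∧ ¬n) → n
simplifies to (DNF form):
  True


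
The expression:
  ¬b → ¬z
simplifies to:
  b ∨ ¬z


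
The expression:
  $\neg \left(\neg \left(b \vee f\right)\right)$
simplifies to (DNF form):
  $b \vee f$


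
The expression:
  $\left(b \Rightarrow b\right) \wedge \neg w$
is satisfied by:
  {w: False}


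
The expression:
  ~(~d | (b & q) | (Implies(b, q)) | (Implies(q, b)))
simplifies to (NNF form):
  False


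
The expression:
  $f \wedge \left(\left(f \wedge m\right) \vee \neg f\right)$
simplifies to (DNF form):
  $f \wedge m$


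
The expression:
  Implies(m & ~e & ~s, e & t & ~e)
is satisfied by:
  {s: True, e: True, m: False}
  {s: True, m: False, e: False}
  {e: True, m: False, s: False}
  {e: False, m: False, s: False}
  {s: True, e: True, m: True}
  {s: True, m: True, e: False}
  {e: True, m: True, s: False}


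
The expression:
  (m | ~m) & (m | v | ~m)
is always true.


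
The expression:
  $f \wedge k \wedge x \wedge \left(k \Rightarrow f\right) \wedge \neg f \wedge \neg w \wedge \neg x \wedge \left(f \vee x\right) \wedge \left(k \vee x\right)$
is never true.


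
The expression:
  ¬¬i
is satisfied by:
  {i: True}


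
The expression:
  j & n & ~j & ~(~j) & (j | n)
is never true.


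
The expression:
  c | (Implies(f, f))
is always true.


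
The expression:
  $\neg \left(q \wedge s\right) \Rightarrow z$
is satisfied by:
  {z: True, s: True, q: True}
  {z: True, s: True, q: False}
  {z: True, q: True, s: False}
  {z: True, q: False, s: False}
  {s: True, q: True, z: False}


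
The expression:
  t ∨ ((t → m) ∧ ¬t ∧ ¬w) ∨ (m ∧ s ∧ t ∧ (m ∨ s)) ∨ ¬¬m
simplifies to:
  m ∨ t ∨ ¬w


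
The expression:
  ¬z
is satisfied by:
  {z: False}


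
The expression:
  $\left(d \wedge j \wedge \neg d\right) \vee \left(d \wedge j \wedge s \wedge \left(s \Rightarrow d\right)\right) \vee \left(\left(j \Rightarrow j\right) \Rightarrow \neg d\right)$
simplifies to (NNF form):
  $\left(j \wedge s\right) \vee \neg d$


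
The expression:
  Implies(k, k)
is always true.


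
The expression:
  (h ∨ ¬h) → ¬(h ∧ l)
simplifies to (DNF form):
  ¬h ∨ ¬l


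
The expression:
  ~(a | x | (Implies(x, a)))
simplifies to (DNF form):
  False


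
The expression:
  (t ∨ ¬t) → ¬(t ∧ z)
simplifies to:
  ¬t ∨ ¬z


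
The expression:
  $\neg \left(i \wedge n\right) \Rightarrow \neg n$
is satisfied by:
  {i: True, n: False}
  {n: False, i: False}
  {n: True, i: True}


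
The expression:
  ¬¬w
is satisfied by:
  {w: True}


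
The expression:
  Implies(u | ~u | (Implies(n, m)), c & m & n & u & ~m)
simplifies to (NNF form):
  False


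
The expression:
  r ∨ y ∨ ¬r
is always true.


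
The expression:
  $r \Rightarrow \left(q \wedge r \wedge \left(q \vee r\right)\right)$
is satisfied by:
  {q: True, r: False}
  {r: False, q: False}
  {r: True, q: True}


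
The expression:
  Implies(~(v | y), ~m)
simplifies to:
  v | y | ~m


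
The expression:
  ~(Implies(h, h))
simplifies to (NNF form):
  False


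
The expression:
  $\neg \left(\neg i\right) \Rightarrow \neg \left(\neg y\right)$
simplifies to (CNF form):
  $y \vee \neg i$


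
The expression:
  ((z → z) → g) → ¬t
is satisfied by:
  {g: False, t: False}
  {t: True, g: False}
  {g: True, t: False}


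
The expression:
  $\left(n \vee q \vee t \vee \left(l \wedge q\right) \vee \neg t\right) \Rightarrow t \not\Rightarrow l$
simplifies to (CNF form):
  $t \wedge \neg l$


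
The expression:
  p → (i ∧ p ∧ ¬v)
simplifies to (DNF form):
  (i ∧ ¬v) ∨ ¬p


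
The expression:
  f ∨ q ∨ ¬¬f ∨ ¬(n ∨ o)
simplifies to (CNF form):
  (f ∨ q ∨ ¬n) ∧ (f ∨ q ∨ ¬o)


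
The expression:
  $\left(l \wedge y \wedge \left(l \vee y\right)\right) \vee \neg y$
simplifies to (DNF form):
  $l \vee \neg y$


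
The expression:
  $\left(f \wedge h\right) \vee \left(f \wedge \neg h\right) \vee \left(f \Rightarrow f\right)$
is always true.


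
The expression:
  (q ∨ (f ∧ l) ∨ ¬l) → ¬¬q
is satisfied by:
  {q: True, l: True, f: False}
  {q: True, f: False, l: False}
  {q: True, l: True, f: True}
  {q: True, f: True, l: False}
  {l: True, f: False, q: False}


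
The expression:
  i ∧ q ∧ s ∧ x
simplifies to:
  i ∧ q ∧ s ∧ x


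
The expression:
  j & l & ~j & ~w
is never true.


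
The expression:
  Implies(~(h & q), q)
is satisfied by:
  {q: True}


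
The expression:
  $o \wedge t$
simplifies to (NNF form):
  $o \wedge t$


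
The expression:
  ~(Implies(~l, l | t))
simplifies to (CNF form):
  ~l & ~t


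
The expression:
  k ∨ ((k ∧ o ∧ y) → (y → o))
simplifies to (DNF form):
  True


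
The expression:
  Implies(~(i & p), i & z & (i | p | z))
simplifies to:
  i & (p | z)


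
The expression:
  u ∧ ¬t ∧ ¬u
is never true.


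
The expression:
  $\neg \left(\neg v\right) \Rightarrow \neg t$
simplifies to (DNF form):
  $\neg t \vee \neg v$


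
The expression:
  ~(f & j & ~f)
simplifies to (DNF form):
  True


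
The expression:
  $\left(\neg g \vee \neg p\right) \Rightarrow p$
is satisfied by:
  {p: True}


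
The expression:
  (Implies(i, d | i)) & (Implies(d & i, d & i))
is always true.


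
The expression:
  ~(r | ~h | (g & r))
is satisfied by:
  {h: True, r: False}


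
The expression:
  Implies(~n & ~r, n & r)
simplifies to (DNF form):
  n | r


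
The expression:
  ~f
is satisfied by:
  {f: False}


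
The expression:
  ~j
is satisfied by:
  {j: False}


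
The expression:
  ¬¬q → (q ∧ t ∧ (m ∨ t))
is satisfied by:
  {t: True, q: False}
  {q: False, t: False}
  {q: True, t: True}


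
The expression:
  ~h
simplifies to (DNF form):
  ~h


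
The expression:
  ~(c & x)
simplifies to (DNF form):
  ~c | ~x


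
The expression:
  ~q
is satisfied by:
  {q: False}


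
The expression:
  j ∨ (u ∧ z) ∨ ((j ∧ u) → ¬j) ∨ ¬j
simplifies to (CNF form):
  True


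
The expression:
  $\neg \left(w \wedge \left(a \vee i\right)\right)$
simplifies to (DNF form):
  $\left(\neg a \wedge \neg i\right) \vee \neg w$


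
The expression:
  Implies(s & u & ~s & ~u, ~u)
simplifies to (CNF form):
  True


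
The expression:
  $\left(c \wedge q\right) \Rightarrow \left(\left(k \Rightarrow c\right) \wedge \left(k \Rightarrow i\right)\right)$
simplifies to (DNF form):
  $i \vee \neg c \vee \neg k \vee \neg q$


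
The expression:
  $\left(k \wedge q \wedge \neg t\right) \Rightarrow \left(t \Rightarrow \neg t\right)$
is always true.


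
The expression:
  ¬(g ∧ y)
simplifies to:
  ¬g ∨ ¬y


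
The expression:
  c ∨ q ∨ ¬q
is always true.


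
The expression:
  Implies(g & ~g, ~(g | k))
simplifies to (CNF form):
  True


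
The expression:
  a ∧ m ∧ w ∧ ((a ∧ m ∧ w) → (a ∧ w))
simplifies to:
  a ∧ m ∧ w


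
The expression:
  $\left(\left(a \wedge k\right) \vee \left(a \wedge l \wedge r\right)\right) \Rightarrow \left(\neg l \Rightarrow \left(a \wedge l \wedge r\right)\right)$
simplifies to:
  $l \vee \neg a \vee \neg k$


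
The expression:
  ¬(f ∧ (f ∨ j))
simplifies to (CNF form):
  ¬f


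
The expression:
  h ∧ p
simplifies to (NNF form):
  h ∧ p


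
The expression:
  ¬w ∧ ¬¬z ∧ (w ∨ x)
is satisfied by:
  {z: True, x: True, w: False}


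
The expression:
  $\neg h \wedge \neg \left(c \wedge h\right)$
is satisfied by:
  {h: False}


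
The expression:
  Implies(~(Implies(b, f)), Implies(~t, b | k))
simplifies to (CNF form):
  True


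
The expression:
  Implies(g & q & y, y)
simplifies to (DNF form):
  True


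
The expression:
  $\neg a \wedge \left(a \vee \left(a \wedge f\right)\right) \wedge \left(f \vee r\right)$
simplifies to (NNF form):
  $\text{False}$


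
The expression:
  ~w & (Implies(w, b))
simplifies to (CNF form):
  ~w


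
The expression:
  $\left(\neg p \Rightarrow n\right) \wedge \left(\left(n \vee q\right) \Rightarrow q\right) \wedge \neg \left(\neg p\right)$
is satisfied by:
  {q: True, p: True, n: False}
  {p: True, n: False, q: False}
  {n: True, q: True, p: True}


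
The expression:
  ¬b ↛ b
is always true.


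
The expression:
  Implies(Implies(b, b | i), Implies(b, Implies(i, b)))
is always true.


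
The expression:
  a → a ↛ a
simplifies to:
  ¬a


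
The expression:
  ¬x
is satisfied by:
  {x: False}


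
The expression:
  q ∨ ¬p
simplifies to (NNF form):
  q ∨ ¬p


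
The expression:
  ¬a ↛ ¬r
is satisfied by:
  {r: True, a: False}


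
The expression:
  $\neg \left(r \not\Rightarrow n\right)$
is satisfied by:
  {n: True, r: False}
  {r: False, n: False}
  {r: True, n: True}


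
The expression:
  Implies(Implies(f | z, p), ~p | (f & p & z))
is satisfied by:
  {z: True, f: True, p: False}
  {z: True, f: False, p: False}
  {f: True, z: False, p: False}
  {z: False, f: False, p: False}
  {z: True, p: True, f: True}


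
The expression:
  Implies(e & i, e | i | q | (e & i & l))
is always true.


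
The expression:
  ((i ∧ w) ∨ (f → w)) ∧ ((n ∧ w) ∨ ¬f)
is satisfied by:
  {n: True, w: True, f: False}
  {n: True, w: False, f: False}
  {w: True, n: False, f: False}
  {n: False, w: False, f: False}
  {f: True, n: True, w: True}


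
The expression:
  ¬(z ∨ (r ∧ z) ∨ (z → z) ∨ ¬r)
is never true.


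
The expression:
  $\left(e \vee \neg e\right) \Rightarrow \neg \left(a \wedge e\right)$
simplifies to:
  $\neg a \vee \neg e$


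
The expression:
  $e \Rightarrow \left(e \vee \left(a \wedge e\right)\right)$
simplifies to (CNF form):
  $\text{True}$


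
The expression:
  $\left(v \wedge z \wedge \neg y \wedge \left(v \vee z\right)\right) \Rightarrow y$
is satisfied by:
  {y: True, v: False, z: False}
  {v: False, z: False, y: False}
  {y: True, z: True, v: False}
  {z: True, v: False, y: False}
  {y: True, v: True, z: False}
  {v: True, y: False, z: False}
  {y: True, z: True, v: True}


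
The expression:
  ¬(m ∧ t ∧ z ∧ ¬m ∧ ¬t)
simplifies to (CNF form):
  True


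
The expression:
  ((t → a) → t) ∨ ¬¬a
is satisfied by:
  {a: True, t: True}
  {a: True, t: False}
  {t: True, a: False}


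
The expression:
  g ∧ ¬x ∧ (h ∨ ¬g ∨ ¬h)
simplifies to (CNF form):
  g ∧ ¬x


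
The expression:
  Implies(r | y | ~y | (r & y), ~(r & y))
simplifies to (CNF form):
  ~r | ~y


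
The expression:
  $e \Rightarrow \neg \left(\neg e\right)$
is always true.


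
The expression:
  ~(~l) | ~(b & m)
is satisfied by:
  {l: True, m: False, b: False}
  {m: False, b: False, l: False}
  {b: True, l: True, m: False}
  {b: True, m: False, l: False}
  {l: True, m: True, b: False}
  {m: True, l: False, b: False}
  {b: True, m: True, l: True}


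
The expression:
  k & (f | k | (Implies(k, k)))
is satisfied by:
  {k: True}


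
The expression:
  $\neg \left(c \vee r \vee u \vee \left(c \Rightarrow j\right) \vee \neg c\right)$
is never true.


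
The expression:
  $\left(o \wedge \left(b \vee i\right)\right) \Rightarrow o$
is always true.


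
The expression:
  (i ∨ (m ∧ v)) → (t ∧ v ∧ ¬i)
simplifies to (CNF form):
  ¬i ∧ (t ∨ ¬m ∨ ¬v)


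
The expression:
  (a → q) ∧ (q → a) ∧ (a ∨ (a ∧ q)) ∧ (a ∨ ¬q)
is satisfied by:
  {a: True, q: True}


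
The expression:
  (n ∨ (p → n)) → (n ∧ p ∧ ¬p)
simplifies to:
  p ∧ ¬n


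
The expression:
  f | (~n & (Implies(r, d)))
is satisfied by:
  {f: True, d: True, r: False, n: False}
  {f: True, d: False, r: False, n: False}
  {f: True, r: True, d: True, n: False}
  {f: True, r: True, d: False, n: False}
  {n: True, f: True, d: True, r: False}
  {n: True, f: True, d: False, r: False}
  {n: True, f: True, r: True, d: True}
  {n: True, f: True, r: True, d: False}
  {d: True, f: False, r: False, n: False}
  {f: False, d: False, r: False, n: False}
  {r: True, d: True, f: False, n: False}


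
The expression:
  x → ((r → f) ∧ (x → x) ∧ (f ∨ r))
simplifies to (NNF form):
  f ∨ ¬x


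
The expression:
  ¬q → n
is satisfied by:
  {n: True, q: True}
  {n: True, q: False}
  {q: True, n: False}


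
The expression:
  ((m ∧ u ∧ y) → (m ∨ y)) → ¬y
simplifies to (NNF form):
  ¬y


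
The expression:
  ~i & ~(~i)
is never true.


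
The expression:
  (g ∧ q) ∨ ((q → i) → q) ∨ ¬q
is always true.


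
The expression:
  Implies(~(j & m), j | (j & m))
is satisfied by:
  {j: True}


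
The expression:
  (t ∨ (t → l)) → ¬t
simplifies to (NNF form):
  ¬t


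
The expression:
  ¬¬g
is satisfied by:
  {g: True}


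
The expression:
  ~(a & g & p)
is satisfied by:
  {p: False, a: False, g: False}
  {g: True, p: False, a: False}
  {a: True, p: False, g: False}
  {g: True, a: True, p: False}
  {p: True, g: False, a: False}
  {g: True, p: True, a: False}
  {a: True, p: True, g: False}


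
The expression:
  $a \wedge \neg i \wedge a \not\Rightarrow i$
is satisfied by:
  {a: True, i: False}


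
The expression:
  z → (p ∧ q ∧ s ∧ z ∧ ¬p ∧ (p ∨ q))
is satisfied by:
  {z: False}


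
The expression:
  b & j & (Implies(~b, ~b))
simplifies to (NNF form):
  b & j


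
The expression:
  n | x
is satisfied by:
  {n: True, x: True}
  {n: True, x: False}
  {x: True, n: False}


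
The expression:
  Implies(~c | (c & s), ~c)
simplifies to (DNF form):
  ~c | ~s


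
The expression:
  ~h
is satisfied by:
  {h: False}


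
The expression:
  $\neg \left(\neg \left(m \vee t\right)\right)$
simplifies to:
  $m \vee t$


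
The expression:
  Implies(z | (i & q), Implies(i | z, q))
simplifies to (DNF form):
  q | ~z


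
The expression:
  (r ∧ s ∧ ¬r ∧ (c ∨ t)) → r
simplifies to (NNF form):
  True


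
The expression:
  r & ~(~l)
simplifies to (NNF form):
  l & r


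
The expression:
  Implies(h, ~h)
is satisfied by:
  {h: False}


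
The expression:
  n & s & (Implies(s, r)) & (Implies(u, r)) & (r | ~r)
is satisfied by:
  {r: True, s: True, n: True}


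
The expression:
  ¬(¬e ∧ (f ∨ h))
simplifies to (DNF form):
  e ∨ (¬f ∧ ¬h)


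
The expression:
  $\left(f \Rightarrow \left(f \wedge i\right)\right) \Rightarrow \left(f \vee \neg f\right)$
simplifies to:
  $\text{True}$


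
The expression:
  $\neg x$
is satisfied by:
  {x: False}


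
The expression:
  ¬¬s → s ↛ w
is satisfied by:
  {s: False, w: False}
  {w: True, s: False}
  {s: True, w: False}


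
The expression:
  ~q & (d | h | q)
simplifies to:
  ~q & (d | h)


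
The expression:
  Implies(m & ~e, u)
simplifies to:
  e | u | ~m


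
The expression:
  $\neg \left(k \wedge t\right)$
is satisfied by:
  {k: False, t: False}
  {t: True, k: False}
  {k: True, t: False}


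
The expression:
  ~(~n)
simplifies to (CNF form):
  n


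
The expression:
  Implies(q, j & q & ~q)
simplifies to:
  ~q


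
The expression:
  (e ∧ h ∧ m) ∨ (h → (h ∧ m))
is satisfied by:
  {m: True, h: False}
  {h: False, m: False}
  {h: True, m: True}


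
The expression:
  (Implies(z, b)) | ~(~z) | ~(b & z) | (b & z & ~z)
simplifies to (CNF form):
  True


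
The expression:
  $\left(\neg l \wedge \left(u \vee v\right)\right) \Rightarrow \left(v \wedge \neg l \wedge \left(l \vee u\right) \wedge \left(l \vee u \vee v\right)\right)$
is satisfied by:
  {l: True, u: False, v: False}
  {v: True, l: True, u: False}
  {l: True, u: True, v: False}
  {v: True, l: True, u: True}
  {v: False, u: False, l: False}
  {v: True, u: True, l: False}


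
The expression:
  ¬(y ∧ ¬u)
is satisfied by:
  {u: True, y: False}
  {y: False, u: False}
  {y: True, u: True}


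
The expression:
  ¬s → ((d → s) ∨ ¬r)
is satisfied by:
  {s: True, d: False, r: False}
  {s: False, d: False, r: False}
  {r: True, s: True, d: False}
  {r: True, s: False, d: False}
  {d: True, s: True, r: False}
  {d: True, s: False, r: False}
  {d: True, r: True, s: True}


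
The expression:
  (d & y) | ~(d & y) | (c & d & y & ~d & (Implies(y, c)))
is always true.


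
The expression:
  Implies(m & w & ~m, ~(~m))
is always true.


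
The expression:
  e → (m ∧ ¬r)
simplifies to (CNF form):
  (m ∨ ¬e) ∧ (¬e ∨ ¬r)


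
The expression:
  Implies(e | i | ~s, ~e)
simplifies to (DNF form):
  ~e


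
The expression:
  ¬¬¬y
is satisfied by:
  {y: False}


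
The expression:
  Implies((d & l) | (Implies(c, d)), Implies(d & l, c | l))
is always true.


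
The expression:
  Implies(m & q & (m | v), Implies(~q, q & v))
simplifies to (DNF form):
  True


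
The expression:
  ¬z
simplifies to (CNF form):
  ¬z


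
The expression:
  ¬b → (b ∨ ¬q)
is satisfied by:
  {b: True, q: False}
  {q: False, b: False}
  {q: True, b: True}


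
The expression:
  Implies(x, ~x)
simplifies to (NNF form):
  ~x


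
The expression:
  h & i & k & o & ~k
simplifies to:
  False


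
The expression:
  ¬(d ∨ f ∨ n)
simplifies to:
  ¬d ∧ ¬f ∧ ¬n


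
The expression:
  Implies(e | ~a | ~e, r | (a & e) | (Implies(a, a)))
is always true.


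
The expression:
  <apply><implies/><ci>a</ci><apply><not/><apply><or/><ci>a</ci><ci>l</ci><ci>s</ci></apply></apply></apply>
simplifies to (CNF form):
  <apply><not/><ci>a</ci></apply>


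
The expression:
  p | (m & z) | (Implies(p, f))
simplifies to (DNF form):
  True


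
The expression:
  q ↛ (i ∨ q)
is never true.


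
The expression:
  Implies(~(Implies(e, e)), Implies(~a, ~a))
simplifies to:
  True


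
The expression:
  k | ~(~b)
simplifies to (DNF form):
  b | k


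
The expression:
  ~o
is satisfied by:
  {o: False}


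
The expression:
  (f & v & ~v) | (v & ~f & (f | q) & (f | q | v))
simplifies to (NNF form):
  q & v & ~f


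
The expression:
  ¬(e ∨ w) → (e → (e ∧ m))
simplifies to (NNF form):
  True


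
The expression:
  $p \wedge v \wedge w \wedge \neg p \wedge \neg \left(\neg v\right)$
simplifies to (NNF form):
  $\text{False}$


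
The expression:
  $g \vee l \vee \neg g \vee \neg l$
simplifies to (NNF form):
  $\text{True}$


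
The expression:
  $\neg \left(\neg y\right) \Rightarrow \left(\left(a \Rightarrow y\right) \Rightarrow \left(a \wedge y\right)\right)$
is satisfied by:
  {a: True, y: False}
  {y: False, a: False}
  {y: True, a: True}


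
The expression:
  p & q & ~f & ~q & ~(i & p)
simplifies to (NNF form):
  False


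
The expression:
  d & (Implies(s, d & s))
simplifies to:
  d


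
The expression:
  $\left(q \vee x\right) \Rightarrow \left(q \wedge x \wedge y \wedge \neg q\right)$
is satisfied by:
  {q: False, x: False}


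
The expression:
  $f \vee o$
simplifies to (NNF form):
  $f \vee o$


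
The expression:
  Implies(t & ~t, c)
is always true.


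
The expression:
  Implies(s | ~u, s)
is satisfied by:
  {u: True, s: True}
  {u: True, s: False}
  {s: True, u: False}


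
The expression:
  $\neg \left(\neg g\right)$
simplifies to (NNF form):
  $g$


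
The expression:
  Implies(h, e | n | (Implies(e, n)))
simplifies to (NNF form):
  True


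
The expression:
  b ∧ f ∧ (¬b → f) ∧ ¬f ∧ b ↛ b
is never true.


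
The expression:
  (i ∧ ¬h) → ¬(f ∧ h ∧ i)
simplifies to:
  True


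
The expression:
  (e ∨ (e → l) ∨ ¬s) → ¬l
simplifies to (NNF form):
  ¬l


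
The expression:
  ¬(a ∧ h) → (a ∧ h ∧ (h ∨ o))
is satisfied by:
  {a: True, h: True}


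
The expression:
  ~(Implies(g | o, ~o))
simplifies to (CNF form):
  o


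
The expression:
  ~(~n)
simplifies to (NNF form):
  n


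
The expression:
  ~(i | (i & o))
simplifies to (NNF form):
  ~i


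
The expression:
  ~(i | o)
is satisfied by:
  {i: False, o: False}


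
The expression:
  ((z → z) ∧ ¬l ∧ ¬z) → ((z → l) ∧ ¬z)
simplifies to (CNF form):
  True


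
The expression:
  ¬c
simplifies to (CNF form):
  ¬c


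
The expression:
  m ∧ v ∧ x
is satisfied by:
  {m: True, x: True, v: True}


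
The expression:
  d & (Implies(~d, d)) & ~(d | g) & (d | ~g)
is never true.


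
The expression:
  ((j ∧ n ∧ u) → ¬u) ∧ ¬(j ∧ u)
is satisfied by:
  {u: False, j: False}
  {j: True, u: False}
  {u: True, j: False}


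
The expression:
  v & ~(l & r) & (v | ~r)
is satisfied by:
  {v: True, l: False, r: False}
  {r: True, v: True, l: False}
  {l: True, v: True, r: False}


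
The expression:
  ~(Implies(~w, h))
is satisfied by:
  {w: False, h: False}


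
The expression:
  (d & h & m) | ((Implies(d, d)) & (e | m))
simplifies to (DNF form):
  e | m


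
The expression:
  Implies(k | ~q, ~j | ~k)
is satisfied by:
  {k: False, j: False}
  {j: True, k: False}
  {k: True, j: False}


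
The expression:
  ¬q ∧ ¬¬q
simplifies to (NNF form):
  False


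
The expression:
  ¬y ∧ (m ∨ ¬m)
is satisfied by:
  {y: False}


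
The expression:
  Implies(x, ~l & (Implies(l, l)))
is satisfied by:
  {l: False, x: False}
  {x: True, l: False}
  {l: True, x: False}


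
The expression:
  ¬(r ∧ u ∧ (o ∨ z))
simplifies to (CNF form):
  (¬o ∨ ¬r ∨ ¬u) ∧ (¬r ∨ ¬u ∨ ¬z)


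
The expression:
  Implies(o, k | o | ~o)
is always true.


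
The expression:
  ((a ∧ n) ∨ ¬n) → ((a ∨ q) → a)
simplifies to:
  a ∨ n ∨ ¬q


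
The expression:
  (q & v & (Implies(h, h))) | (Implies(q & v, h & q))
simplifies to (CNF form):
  True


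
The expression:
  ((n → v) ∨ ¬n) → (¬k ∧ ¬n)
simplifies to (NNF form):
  (n ∧ ¬v) ∨ (¬k ∧ ¬n)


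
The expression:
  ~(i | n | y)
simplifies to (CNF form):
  ~i & ~n & ~y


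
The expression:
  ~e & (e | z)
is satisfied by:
  {z: True, e: False}


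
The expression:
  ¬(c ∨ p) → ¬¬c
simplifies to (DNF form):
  c ∨ p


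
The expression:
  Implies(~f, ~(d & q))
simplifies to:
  f | ~d | ~q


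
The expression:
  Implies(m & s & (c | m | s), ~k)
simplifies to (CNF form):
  ~k | ~m | ~s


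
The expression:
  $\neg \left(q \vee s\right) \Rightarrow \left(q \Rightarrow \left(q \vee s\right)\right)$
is always true.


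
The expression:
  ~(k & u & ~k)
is always true.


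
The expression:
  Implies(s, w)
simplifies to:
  w | ~s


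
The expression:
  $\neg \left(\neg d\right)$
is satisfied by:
  {d: True}


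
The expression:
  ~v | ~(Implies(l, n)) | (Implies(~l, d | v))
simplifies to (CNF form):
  True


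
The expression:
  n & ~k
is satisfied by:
  {n: True, k: False}


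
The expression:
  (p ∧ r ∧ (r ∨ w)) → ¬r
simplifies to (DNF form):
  ¬p ∨ ¬r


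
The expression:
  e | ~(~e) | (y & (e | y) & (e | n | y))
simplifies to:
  e | y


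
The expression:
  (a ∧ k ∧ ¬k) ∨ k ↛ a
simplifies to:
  k ∧ ¬a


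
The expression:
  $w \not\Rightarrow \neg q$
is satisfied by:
  {w: True, q: True}


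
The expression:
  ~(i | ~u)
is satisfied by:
  {u: True, i: False}


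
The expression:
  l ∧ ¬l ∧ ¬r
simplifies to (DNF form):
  False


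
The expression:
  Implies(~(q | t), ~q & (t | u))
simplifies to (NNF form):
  q | t | u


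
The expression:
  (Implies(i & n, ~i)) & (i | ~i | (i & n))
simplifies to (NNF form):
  ~i | ~n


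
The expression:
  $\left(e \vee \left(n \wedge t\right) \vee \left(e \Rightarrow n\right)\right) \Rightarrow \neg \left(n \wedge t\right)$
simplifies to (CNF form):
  $\neg n \vee \neg t$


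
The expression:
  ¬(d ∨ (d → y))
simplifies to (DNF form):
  False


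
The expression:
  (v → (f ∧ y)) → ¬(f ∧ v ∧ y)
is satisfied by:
  {v: False, y: False, f: False}
  {f: True, v: False, y: False}
  {y: True, v: False, f: False}
  {f: True, y: True, v: False}
  {v: True, f: False, y: False}
  {f: True, v: True, y: False}
  {y: True, v: True, f: False}


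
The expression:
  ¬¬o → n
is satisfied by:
  {n: True, o: False}
  {o: False, n: False}
  {o: True, n: True}


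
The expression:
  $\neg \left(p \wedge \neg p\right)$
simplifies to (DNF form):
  $\text{True}$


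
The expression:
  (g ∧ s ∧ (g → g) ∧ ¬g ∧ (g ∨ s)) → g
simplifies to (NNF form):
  True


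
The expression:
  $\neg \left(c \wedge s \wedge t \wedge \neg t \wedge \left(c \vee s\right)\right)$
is always true.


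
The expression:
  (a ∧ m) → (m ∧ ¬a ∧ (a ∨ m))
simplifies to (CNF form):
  ¬a ∨ ¬m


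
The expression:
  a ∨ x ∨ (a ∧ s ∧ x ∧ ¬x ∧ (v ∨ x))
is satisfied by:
  {a: True, x: True}
  {a: True, x: False}
  {x: True, a: False}


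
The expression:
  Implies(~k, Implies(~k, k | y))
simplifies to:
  k | y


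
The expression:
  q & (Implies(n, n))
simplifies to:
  q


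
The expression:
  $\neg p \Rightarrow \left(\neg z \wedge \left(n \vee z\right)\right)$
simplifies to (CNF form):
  $\left(n \vee p\right) \wedge \left(p \vee \neg z\right)$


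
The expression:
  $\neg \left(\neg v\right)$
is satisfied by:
  {v: True}


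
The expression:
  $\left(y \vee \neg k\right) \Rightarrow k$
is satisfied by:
  {k: True}


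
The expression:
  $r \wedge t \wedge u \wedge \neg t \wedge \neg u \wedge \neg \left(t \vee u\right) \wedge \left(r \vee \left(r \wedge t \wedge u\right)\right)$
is never true.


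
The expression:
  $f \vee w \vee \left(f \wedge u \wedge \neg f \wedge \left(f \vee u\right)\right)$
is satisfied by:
  {w: True, f: True}
  {w: True, f: False}
  {f: True, w: False}


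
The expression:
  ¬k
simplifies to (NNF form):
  ¬k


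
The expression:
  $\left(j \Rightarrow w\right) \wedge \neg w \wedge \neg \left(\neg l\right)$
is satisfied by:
  {l: True, w: False, j: False}


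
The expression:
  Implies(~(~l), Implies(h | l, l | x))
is always true.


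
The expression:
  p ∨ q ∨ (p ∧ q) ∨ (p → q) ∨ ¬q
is always true.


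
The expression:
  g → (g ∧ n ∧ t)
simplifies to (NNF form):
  (n ∧ t) ∨ ¬g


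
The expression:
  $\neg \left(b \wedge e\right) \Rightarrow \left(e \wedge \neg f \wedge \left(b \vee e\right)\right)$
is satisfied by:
  {e: True, b: True, f: False}
  {e: True, b: False, f: False}
  {e: True, f: True, b: True}


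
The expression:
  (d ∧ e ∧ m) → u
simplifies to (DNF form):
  u ∨ ¬d ∨ ¬e ∨ ¬m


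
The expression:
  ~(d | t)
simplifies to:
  ~d & ~t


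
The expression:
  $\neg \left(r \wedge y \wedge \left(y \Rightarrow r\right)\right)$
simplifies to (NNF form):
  $\neg r \vee \neg y$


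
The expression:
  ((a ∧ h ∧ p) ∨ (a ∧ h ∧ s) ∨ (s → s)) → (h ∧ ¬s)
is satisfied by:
  {h: True, s: False}


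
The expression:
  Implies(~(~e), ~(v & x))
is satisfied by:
  {v: False, x: False, e: False}
  {e: True, v: False, x: False}
  {x: True, v: False, e: False}
  {e: True, x: True, v: False}
  {v: True, e: False, x: False}
  {e: True, v: True, x: False}
  {x: True, v: True, e: False}


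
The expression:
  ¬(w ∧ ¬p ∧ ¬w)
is always true.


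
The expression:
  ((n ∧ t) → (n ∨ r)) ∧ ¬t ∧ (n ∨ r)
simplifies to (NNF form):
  ¬t ∧ (n ∨ r)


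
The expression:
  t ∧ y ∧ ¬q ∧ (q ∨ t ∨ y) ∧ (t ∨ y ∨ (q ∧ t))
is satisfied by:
  {t: True, y: True, q: False}


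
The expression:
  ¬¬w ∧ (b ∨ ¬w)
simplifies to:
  b ∧ w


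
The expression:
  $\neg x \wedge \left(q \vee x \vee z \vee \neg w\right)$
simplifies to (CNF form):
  $\neg x \wedge \left(q \vee z \vee \neg w\right)$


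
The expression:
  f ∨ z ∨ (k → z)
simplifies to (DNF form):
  f ∨ z ∨ ¬k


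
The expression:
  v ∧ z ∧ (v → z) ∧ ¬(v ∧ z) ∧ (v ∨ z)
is never true.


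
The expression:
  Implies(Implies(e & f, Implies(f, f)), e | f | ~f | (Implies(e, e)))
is always true.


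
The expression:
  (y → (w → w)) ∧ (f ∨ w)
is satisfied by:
  {w: True, f: True}
  {w: True, f: False}
  {f: True, w: False}


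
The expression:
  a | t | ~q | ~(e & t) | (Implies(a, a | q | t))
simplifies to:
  True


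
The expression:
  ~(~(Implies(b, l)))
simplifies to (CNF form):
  l | ~b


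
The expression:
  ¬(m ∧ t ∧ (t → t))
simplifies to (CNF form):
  ¬m ∨ ¬t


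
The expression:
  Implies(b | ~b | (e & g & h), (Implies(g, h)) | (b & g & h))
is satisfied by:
  {h: True, g: False}
  {g: False, h: False}
  {g: True, h: True}


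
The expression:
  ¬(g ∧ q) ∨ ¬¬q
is always true.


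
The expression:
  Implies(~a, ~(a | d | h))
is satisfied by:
  {a: True, h: False, d: False}
  {a: True, d: True, h: False}
  {a: True, h: True, d: False}
  {a: True, d: True, h: True}
  {d: False, h: False, a: False}


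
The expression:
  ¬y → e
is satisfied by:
  {y: True, e: True}
  {y: True, e: False}
  {e: True, y: False}


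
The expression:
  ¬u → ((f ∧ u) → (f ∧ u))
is always true.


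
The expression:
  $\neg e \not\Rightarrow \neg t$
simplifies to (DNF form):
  $t \wedge \neg e$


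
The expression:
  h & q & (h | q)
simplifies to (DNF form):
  h & q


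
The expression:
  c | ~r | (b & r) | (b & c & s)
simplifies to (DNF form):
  b | c | ~r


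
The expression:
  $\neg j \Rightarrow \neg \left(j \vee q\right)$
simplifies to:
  $j \vee \neg q$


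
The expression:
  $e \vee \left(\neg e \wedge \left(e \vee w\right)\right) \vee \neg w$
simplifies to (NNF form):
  $\text{True}$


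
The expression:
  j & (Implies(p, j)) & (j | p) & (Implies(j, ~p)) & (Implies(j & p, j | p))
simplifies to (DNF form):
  j & ~p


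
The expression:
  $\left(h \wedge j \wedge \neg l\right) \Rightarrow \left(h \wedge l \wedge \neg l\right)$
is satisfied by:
  {l: True, h: False, j: False}
  {h: False, j: False, l: False}
  {j: True, l: True, h: False}
  {j: True, h: False, l: False}
  {l: True, h: True, j: False}
  {h: True, l: False, j: False}
  {j: True, h: True, l: True}


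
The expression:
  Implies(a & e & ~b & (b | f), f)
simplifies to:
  True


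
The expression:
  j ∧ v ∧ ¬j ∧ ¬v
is never true.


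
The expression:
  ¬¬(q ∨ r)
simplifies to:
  q ∨ r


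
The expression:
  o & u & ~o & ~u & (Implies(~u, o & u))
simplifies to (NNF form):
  False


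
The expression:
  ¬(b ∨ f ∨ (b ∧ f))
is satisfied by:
  {f: False, b: False}


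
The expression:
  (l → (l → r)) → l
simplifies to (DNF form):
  l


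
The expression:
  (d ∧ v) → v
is always true.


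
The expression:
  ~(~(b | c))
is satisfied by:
  {b: True, c: True}
  {b: True, c: False}
  {c: True, b: False}


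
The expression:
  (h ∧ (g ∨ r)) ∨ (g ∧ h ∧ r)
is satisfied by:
  {h: True, r: True, g: True}
  {h: True, r: True, g: False}
  {h: True, g: True, r: False}


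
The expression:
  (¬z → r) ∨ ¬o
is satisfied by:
  {r: True, z: True, o: False}
  {r: True, o: False, z: False}
  {z: True, o: False, r: False}
  {z: False, o: False, r: False}
  {r: True, z: True, o: True}
  {r: True, o: True, z: False}
  {z: True, o: True, r: False}


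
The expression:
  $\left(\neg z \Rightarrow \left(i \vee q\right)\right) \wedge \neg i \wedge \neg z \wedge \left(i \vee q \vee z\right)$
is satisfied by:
  {q: True, i: False, z: False}


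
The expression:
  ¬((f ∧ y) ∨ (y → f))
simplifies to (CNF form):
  y ∧ ¬f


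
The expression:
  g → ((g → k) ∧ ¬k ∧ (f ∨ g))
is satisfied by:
  {g: False}


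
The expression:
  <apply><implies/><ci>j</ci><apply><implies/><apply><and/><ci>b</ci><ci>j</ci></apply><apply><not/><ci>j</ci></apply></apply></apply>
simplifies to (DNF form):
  <apply><or/><apply><not/><ci>b</ci></apply><apply><not/><ci>j</ci></apply></apply>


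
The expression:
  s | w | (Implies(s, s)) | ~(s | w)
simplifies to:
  True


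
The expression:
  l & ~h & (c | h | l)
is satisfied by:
  {l: True, h: False}


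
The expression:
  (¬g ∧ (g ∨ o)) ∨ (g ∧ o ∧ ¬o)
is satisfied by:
  {o: True, g: False}


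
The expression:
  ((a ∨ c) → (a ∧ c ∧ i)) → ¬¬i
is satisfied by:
  {i: True, a: True, c: True}
  {i: True, a: True, c: False}
  {i: True, c: True, a: False}
  {i: True, c: False, a: False}
  {a: True, c: True, i: False}
  {a: True, c: False, i: False}
  {c: True, a: False, i: False}


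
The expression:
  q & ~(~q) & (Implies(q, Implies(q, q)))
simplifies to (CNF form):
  q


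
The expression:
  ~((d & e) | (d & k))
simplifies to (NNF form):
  ~d | (~e & ~k)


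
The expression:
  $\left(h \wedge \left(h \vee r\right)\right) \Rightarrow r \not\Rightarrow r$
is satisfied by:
  {h: False}


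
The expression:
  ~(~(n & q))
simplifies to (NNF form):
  n & q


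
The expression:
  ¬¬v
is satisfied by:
  {v: True}


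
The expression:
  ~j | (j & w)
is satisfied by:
  {w: True, j: False}
  {j: False, w: False}
  {j: True, w: True}


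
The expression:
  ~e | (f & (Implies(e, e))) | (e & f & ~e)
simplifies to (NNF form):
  f | ~e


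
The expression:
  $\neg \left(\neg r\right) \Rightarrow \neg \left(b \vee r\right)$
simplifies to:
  $\neg r$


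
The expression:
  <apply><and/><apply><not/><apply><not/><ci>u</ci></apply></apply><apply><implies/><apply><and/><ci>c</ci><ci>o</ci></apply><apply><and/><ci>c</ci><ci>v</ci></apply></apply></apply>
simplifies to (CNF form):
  <apply><and/><ci>u</ci><apply><or/><ci>v</ci><apply><not/><ci>c</ci></apply><apply><not/><ci>o</ci></apply></apply></apply>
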